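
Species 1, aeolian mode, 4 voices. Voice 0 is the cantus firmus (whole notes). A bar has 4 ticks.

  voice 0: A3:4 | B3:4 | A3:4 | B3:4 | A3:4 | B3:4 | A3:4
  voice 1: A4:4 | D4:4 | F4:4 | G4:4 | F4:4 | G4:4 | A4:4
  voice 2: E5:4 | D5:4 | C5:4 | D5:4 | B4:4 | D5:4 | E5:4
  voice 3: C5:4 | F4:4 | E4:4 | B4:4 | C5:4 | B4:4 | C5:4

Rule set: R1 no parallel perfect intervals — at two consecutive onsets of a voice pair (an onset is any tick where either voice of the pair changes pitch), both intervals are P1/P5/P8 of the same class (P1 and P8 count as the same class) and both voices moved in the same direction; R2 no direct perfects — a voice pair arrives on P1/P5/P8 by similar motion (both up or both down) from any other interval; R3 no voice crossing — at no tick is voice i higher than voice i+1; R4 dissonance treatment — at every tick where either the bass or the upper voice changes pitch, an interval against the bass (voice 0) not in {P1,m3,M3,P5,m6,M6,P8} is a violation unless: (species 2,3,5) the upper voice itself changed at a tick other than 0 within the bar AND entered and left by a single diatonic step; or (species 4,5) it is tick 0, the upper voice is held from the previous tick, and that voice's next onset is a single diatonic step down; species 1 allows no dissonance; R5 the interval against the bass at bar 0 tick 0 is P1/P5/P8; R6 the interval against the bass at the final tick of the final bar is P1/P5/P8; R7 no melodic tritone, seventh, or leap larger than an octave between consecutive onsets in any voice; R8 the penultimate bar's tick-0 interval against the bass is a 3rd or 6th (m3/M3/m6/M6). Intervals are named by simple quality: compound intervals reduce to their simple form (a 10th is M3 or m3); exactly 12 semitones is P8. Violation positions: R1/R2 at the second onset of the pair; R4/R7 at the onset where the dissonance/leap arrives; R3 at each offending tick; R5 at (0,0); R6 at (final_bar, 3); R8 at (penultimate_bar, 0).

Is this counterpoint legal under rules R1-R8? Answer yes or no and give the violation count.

bar 0: v0=A3 v1=A4 v2=E5 v3=C5 (m3)
bar 1: v0=B3 v1=D4 v2=D5 v3=F4 (TT)
bar 2: v0=A3 v1=F4 v2=C5 v3=E4 (P5)
bar 3: v0=B3 v1=G4 v2=D5 v3=B4 (P8)
bar 4: v0=A3 v1=F4 v2=B4 v3=C5 (m3)
bar 5: v0=B3 v1=G4 v2=D5 v3=B4 (P8)
bar 6: v0=A3 v1=A4 v2=E5 v3=C5 (m3)
  R3 @ bar0.0: E5 above C5
  R5 @ bar0.0: opens on m3
  R3 @ bar0.1: E5 above C5
  R3 @ bar0.2: E5 above C5
  R3 @ bar0.3: E5 above C5
  R2 @ bar1.0: A4/E5 P5 -> D4/D5 P8 similar
  R3 @ bar1.0: D5 above F4
  R4 @ bar1.0: B3/F4 TT untreated
  R3 @ bar1.1: D5 above F4
  R3 @ bar1.2: D5 above F4
  R3 @ bar1.3: D5 above F4
  R2 @ bar2.0: B3/F4 TT -> A3/E4 P5 similar
  R3 @ bar2.0: C5 above E4
  R3 @ bar2.1: C5 above E4
  R3 @ bar2.2: C5 above E4
  R3 @ bar2.3: C5 above E4
  R1 @ bar3.0: F4/C5 P5 -> G4/D5 P5 similar
  R2 @ bar3.0: A3/E4 P5 -> B3/B4 P8 similar
  R3 @ bar3.0: D5 above B4
  R3 @ bar3.1: D5 above B4
  R3 @ bar3.2: D5 above B4
  R3 @ bar3.3: D5 above B4
  R4 @ bar4.0: A3/B4 M2 untreated
  R2 @ bar5.0: F4/B4 TT -> G4/D5 P5 similar
  R3 @ bar5.0: D5 above B4
  R8 @ bar5.0: penult P8 not 3rd/6th
  R3 @ bar5.1: D5 above B4
  R3 @ bar5.2: D5 above B4
  R3 @ bar5.3: D5 above B4
  R1 @ bar6.0: G4/D5 P5 -> A4/E5 P5 similar
  R3 @ bar6.0: E5 above C5
  R3 @ bar6.1: E5 above C5
  R3 @ bar6.2: E5 above C5
  R3 @ bar6.3: E5 above C5
  R6 @ bar6.3: closes on m3

No (35 violations)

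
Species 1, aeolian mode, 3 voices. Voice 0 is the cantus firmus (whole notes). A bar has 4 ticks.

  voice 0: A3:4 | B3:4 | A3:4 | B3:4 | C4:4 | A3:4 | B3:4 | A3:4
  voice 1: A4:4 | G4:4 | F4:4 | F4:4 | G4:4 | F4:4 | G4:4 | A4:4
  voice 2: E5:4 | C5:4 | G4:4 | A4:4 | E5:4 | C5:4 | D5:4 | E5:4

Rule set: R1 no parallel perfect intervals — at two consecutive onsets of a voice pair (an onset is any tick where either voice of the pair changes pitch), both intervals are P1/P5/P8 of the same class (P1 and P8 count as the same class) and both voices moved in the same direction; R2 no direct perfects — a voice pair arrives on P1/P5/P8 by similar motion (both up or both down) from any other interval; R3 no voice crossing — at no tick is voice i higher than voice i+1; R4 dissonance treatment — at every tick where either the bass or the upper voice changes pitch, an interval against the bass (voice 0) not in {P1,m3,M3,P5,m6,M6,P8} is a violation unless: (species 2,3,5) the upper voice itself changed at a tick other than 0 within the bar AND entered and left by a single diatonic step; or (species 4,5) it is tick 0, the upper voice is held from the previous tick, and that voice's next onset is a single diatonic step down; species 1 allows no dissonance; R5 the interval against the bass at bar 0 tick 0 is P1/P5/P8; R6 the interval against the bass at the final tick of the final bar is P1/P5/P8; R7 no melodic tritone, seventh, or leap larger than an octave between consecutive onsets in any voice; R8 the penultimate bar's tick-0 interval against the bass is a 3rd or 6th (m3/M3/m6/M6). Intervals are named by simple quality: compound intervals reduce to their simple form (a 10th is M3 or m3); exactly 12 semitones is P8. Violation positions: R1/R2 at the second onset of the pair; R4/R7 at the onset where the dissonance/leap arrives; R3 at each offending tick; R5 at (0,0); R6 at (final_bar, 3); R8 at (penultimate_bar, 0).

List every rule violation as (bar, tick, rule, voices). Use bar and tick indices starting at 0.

bar 0: v0=A3 v1=A4 v2=E5 downbeat P5
bar 1: v0=B3 v1=G4 v2=C5 downbeat m2
bar 2: v0=A3 v1=F4 v2=G4 downbeat m7
bar 3: v0=B3 v1=F4 v2=A4 downbeat m7
bar 4: v0=C4 v1=G4 v2=E5 downbeat M3
bar 5: v0=A3 v1=F4 v2=C5 downbeat m3
bar 6: v0=B3 v1=G4 v2=D5 downbeat m3
bar 7: v0=A3 v1=A4 v2=E5 downbeat P5
  -> R4 @ bar 1 tick 0 v(0, 2): B3/C5 m2 untreated
  -> R4 @ bar 2 tick 0 v(0, 2): A3/G4 m7 untreated
  -> R4 @ bar 3 tick 0 v(0, 1): B3/F4 TT untreated
  -> R4 @ bar 3 tick 0 v(0, 2): B3/A4 m7 untreated
  -> R2 @ bar 4 tick 0 v(0, 1): B3/F4 TT -> C4/G4 P5 similar
  -> R2 @ bar 5 tick 0 v(1, 2): G4/E5 M6 -> F4/C5 P5 similar
  -> R1 @ bar 6 tick 0 v(1, 2): F4/C5 P5 -> G4/D5 P5 similar
  -> R1 @ bar 7 tick 0 v(1, 2): G4/D5 P5 -> A4/E5 P5 similar

(1, 0, R4, (0, 2))
(2, 0, R4, (0, 2))
(3, 0, R4, (0, 1))
(3, 0, R4, (0, 2))
(4, 0, R2, (0, 1))
(5, 0, R2, (1, 2))
(6, 0, R1, (1, 2))
(7, 0, R1, (1, 2))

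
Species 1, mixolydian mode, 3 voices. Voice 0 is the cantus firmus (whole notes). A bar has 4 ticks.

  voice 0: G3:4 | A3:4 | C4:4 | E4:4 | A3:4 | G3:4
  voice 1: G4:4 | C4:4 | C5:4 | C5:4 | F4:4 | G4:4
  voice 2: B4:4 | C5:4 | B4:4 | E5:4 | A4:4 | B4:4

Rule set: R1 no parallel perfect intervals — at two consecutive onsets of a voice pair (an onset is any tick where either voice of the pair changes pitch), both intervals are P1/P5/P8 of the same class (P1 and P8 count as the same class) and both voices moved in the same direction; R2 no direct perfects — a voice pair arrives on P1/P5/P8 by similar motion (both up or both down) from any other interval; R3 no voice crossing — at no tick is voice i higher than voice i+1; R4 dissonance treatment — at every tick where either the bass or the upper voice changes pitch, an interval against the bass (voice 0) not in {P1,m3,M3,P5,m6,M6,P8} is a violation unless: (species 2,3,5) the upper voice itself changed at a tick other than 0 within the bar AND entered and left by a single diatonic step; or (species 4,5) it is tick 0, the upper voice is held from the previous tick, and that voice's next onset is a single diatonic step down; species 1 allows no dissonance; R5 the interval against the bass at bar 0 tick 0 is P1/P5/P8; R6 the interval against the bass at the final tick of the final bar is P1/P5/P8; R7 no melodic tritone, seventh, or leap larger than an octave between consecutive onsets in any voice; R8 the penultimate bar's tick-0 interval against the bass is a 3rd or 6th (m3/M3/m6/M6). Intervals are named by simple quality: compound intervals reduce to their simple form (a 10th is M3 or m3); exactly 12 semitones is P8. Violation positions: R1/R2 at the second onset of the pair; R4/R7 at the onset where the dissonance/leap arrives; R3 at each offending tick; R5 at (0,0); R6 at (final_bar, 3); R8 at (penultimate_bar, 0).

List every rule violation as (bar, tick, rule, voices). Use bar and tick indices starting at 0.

(0, 0, R5, (0, 2))
(2, 0, R2, (0, 1))
(2, 0, R3, (1, 2))
(2, 0, R4, (0, 2))
(2, 1, R3, (1, 2))
(2, 2, R3, (1, 2))
(2, 3, R3, (1, 2))
(3, 0, R2, (0, 2))
(4, 0, R1, (0, 2))
(4, 0, R8, (0, 2))
(5, 3, R6, (0, 2))

bar 0: v0=G3 v1=G4 v2=B4 downbeat M3
bar 1: v0=A3 v1=C4 v2=C5 downbeat m3
bar 2: v0=C4 v1=C5 v2=B4 downbeat M7
bar 3: v0=E4 v1=C5 v2=E5 downbeat P8
bar 4: v0=A3 v1=F4 v2=A4 downbeat P8
bar 5: v0=G3 v1=G4 v2=B4 downbeat M3
  -> R5 @ bar 0 tick 0 v(0, 2): opens on M3
  -> R2 @ bar 2 tick 0 v(0, 1): A3/C4 m3 -> C4/C5 P8 similar
  -> R3 @ bar 2 tick 0 v(1, 2): C5 above B4
  -> R4 @ bar 2 tick 0 v(0, 2): C4/B4 M7 untreated
  -> R3 @ bar 2 tick 1 v(1, 2): C5 above B4
  -> R3 @ bar 2 tick 2 v(1, 2): C5 above B4
  -> R3 @ bar 2 tick 3 v(1, 2): C5 above B4
  -> R2 @ bar 3 tick 0 v(0, 2): C4/B4 M7 -> E4/E5 P8 similar
  -> R1 @ bar 4 tick 0 v(0, 2): E4/E5 P8 -> A3/A4 P8 similar
  -> R8 @ bar 4 tick 0 v(0, 2): penult P8 not 3rd/6th
  -> R6 @ bar 5 tick 3 v(0, 2): closes on M3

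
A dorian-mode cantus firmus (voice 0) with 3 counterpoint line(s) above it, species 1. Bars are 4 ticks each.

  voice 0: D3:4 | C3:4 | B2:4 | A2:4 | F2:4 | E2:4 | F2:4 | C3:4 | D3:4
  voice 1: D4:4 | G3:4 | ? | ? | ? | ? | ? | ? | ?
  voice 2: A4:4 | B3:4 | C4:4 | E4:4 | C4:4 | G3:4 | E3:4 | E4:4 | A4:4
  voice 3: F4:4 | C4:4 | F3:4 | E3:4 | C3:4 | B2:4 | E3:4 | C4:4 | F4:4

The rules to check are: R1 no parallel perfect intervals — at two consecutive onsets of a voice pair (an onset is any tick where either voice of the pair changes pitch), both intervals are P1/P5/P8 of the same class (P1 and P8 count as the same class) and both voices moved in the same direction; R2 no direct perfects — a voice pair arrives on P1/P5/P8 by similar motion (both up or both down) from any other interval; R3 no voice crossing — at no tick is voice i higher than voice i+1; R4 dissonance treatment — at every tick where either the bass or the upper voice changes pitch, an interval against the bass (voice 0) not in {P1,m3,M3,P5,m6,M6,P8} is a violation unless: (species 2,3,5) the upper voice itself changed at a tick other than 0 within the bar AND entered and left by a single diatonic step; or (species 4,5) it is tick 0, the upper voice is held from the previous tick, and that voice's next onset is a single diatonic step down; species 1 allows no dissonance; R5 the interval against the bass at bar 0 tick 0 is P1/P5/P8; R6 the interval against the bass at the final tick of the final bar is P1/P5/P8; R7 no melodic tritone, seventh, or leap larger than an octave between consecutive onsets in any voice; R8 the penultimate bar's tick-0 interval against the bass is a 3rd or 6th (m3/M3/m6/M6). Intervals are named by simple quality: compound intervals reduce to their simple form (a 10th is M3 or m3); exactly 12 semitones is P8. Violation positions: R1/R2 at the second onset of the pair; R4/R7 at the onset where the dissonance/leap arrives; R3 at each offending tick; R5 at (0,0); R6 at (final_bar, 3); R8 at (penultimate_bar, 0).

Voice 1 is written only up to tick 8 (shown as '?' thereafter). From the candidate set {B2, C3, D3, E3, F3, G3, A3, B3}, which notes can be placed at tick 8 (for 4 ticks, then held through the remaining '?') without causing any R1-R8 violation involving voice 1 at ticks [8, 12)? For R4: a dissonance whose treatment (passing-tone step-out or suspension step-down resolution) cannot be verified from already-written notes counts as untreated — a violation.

{B3, D3, G3}

B2: violates R2
C3: violates R4
D3: legal
E3: violates R4
F3: violates R2,R4
G3: legal
A3: violates R4
B3: legal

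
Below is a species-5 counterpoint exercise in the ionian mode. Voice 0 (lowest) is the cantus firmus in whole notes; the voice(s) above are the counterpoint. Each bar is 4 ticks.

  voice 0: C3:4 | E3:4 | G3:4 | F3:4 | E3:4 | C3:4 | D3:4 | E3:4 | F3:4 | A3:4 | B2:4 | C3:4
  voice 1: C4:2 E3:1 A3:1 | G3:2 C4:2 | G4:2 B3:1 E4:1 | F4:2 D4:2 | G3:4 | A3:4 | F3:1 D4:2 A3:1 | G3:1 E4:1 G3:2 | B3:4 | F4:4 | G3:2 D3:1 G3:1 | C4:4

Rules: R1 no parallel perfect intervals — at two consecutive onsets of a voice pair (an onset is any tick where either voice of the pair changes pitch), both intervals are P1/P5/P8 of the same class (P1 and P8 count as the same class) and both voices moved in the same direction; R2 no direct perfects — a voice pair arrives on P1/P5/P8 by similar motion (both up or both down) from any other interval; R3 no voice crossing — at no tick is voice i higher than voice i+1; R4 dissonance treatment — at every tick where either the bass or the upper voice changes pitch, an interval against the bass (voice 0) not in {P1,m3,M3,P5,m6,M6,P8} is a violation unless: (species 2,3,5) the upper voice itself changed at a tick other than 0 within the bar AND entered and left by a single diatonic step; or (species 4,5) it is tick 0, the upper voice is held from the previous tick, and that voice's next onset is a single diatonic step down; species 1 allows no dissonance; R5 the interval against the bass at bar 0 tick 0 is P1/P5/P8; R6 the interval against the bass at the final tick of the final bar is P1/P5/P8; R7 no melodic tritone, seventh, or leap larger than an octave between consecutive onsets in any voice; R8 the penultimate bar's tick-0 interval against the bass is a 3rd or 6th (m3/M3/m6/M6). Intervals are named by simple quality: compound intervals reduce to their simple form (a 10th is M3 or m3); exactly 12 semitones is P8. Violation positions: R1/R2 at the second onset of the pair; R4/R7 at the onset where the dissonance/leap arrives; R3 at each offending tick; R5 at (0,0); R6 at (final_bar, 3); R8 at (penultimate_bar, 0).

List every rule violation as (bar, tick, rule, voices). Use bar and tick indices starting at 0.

bar 0: v0=C3 v1=C4 downbeat P8
bar 1: v0=E3 v1=G3 downbeat m3
bar 2: v0=G3 v1=G4 downbeat P8
bar 3: v0=F3 v1=F4 downbeat P8
bar 4: v0=E3 v1=G3 downbeat m3
bar 5: v0=C3 v1=A3 downbeat M6
bar 6: v0=D3 v1=F3 downbeat m3
bar 7: v0=E3 v1=G3 downbeat m3
bar 8: v0=F3 v1=B3 downbeat TT
bar 9: v0=A3 v1=F4 downbeat m6
bar 10: v0=B2 v1=G3 downbeat m6
bar 11: v0=C3 v1=C4 downbeat P8
  -> R2 @ bar 2 tick 0 v(0, 1): E3/C4 m6 -> G3/G4 P8 similar
  -> R4 @ bar 8 tick 0 v(0, 1): F3/B3 TT untreated
  -> R7 @ bar 9 tick 0 v(1,): B3->F4 leap 6st
  -> R7 @ bar 10 tick 0 v(0,): A3->B2 leap 10st
  -> R7 @ bar 10 tick 0 v(1,): F4->G3 leap 10st
  -> R2 @ bar 11 tick 0 v(0, 1): B2/G3 m6 -> C3/C4 P8 similar

(2, 0, R2, (0, 1))
(8, 0, R4, (0, 1))
(9, 0, R7, (1,))
(10, 0, R7, (0,))
(10, 0, R7, (1,))
(11, 0, R2, (0, 1))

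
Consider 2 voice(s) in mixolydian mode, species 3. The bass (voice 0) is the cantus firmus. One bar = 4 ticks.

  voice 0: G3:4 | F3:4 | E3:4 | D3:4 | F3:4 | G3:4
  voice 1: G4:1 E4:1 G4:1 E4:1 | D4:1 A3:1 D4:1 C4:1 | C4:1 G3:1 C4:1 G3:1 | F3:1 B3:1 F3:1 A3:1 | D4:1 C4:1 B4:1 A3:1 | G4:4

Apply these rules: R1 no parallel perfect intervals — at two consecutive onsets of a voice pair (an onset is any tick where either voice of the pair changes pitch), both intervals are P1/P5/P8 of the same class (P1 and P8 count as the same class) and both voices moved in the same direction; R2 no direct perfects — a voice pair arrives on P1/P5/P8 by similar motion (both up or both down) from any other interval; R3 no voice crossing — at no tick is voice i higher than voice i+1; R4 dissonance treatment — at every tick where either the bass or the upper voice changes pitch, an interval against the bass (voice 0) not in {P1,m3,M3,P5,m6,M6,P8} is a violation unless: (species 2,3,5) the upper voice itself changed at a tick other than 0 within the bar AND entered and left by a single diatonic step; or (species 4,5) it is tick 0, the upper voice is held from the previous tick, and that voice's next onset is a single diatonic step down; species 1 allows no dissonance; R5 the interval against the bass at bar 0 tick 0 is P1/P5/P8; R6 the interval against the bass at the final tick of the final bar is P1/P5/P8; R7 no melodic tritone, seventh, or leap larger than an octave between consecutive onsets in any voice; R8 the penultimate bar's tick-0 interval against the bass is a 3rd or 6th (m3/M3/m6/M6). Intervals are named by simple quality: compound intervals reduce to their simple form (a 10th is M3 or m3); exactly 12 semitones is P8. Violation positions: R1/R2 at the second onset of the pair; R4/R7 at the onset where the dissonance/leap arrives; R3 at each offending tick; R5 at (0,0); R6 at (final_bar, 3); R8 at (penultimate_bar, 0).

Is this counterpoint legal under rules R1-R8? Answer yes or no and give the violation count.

No (7 violations)

bar 0: v0=G3 v1=G4 (P8)
bar 1: v0=F3 v1=D4 (M6)
bar 2: v0=E3 v1=C4 (m6)
bar 3: v0=D3 v1=F3 (m3)
bar 4: v0=F3 v1=D4 (M6)
bar 5: v0=G3 v1=G4 (P8)
  R7 @ bar3.1: F3->B3 leap 6st
  R7 @ bar3.2: B3->F3 leap 6st
  R4 @ bar4.2: F3/B4 TT untreated
  R7 @ bar4.2: C4->B4 leap 11st
  R7 @ bar4.3: B4->A3 leap 14st
  R2 @ bar5.0: F3/A3 M3 -> G3/G4 P8 similar
  R7 @ bar5.0: A3->G4 leap 10st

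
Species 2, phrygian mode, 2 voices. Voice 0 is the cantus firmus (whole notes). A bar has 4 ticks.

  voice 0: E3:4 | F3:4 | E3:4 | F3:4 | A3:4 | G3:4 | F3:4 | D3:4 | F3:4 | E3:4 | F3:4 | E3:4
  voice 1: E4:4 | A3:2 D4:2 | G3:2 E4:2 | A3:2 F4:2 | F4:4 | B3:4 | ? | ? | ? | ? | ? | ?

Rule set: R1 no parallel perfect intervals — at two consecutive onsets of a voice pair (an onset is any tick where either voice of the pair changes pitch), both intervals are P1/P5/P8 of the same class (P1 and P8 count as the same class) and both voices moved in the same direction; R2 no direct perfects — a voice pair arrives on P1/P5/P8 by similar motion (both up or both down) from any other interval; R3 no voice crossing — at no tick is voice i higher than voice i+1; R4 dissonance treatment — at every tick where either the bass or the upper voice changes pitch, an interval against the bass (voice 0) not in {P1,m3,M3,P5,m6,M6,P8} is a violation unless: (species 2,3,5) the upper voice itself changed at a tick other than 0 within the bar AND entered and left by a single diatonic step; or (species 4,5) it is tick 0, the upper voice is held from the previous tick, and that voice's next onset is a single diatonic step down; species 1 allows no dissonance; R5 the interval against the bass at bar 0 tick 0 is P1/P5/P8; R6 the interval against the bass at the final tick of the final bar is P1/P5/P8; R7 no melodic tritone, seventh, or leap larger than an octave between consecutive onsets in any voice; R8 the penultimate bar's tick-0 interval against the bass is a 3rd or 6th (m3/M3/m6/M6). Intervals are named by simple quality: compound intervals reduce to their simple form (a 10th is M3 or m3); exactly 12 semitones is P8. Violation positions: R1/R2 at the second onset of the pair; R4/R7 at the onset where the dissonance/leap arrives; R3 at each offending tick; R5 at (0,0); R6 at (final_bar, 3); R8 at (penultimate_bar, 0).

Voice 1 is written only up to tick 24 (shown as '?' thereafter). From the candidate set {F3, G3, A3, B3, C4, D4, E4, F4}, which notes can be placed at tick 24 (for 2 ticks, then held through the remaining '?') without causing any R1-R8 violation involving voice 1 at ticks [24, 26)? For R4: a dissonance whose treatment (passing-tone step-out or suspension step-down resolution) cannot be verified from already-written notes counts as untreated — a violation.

F3: violates R2,R7
G3: violates R4
A3: legal
B3: violates R4
C4: legal
D4: legal
E4: violates R4
F4: violates R7

{A3, C4, D4}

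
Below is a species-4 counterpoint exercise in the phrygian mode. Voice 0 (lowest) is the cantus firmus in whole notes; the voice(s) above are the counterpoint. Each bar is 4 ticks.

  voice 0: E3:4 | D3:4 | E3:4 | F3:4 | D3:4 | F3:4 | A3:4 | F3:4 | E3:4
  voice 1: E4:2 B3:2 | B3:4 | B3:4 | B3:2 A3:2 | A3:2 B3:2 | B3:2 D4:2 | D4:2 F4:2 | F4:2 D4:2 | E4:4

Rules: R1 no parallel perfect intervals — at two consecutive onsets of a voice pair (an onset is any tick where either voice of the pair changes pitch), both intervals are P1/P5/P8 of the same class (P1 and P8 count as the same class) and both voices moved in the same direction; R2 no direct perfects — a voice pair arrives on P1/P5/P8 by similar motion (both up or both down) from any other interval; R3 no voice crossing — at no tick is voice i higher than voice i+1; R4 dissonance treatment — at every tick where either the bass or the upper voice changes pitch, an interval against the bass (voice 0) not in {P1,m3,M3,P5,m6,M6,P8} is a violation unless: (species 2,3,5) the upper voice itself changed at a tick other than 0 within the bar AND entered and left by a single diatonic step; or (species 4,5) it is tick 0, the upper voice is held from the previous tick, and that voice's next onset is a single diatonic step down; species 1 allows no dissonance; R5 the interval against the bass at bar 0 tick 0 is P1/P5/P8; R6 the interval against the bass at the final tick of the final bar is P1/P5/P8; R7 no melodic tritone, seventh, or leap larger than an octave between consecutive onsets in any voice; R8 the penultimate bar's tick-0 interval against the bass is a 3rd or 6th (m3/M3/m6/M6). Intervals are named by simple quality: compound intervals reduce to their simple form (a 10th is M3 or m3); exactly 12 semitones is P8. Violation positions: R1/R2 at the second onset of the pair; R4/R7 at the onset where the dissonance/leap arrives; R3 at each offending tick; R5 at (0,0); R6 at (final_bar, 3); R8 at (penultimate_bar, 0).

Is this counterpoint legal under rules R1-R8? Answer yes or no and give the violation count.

bar 0: v0=E3 v1=E4 (P8)
bar 1: v0=D3 v1=B3 (M6)
bar 2: v0=E3 v1=B3 (P5)
bar 3: v0=F3 v1=B3 (TT)
bar 4: v0=D3 v1=A3 (P5)
bar 5: v0=F3 v1=B3 (TT)
bar 6: v0=A3 v1=D4 (P4)
bar 7: v0=F3 v1=F4 (P8)
bar 8: v0=E3 v1=E4 (P8)
  R4 @ bar5.0: F3/B3 TT untreated
  R4 @ bar6.0: A3/D4 P4 untreated
  R8 @ bar7.0: penult P8 not 3rd/6th

No (3 violations)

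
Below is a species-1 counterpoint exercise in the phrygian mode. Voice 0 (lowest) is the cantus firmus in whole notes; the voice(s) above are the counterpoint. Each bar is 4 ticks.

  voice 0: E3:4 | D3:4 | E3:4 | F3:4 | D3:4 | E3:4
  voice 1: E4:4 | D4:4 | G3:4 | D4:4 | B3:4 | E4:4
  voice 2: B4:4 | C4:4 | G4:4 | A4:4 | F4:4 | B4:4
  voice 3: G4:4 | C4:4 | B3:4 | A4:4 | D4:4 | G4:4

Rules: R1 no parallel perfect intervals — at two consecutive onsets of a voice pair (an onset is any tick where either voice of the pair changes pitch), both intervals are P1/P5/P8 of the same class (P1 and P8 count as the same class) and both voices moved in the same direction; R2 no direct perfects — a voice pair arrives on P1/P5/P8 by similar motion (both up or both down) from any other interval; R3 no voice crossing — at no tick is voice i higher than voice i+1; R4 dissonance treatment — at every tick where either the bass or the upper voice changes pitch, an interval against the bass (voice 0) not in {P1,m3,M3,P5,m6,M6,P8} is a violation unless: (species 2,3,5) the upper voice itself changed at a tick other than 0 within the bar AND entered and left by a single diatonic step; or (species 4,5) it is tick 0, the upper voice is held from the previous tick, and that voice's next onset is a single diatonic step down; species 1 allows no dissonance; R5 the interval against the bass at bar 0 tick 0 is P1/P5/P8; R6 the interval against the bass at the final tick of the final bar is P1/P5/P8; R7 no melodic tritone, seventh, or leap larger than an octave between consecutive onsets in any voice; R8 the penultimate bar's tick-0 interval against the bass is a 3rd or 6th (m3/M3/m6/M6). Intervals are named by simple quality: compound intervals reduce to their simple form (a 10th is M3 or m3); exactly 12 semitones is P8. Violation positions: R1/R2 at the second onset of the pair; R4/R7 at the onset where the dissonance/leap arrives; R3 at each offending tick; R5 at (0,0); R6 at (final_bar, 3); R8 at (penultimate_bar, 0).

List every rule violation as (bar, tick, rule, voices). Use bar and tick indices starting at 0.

(0, 0, R3, (2, 3))
(0, 0, R5, (0, 3))
(0, 1, R3, (2, 3))
(0, 2, R3, (2, 3))
(0, 3, R3, (2, 3))
(1, 0, R1, (0, 1))
(1, 0, R2, (2, 3))
(1, 0, R3, (1, 2))
(1, 0, R4, (0, 2))
(1, 0, R4, (0, 3))
(1, 0, R7, (2,))
(1, 1, R3, (1, 2))
(1, 2, R3, (1, 2))
(1, 3, R3, (1, 2))
(2, 0, R3, (2, 3))
(2, 1, R3, (2, 3))
(2, 2, R3, (2, 3))
(2, 3, R3, (2, 3))
(3, 0, R2, (1, 2))
(3, 0, R2, (1, 3))
(3, 0, R2, (2, 3))
(3, 0, R7, (3,))
(4, 0, R2, (0, 3))
(4, 0, R3, (2, 3))
(4, 0, R8, (0, 3))
(4, 1, R3, (2, 3))
(4, 2, R3, (2, 3))
(4, 3, R3, (2, 3))
(5, 0, R2, (0, 1))
(5, 0, R2, (0, 2))
(5, 0, R2, (1, 2))
(5, 0, R3, (2, 3))
(5, 0, R7, (2,))
(5, 1, R3, (2, 3))
(5, 2, R3, (2, 3))
(5, 3, R3, (2, 3))
(5, 3, R6, (0, 3))

bar 0: v0=E3 v1=E4 v2=B4 v3=G4 downbeat m3
bar 1: v0=D3 v1=D4 v2=C4 v3=C4 downbeat m7
bar 2: v0=E3 v1=G3 v2=G4 v3=B3 downbeat P5
bar 3: v0=F3 v1=D4 v2=A4 v3=A4 downbeat M3
bar 4: v0=D3 v1=B3 v2=F4 v3=D4 downbeat P8
bar 5: v0=E3 v1=E4 v2=B4 v3=G4 downbeat m3
  -> R3 @ bar 0 tick 0 v(2, 3): B4 above G4
  -> R5 @ bar 0 tick 0 v(0, 3): opens on m3
  -> R3 @ bar 0 tick 1 v(2, 3): B4 above G4
  -> R3 @ bar 0 tick 2 v(2, 3): B4 above G4
  -> R3 @ bar 0 tick 3 v(2, 3): B4 above G4
  -> R1 @ bar 1 tick 0 v(0, 1): E3/E4 P8 -> D3/D4 P8 similar
  -> R2 @ bar 1 tick 0 v(2, 3): B4/G4 M3 -> C4/C4 P1 similar
  -> R3 @ bar 1 tick 0 v(1, 2): D4 above C4
  -> R4 @ bar 1 tick 0 v(0, 2): D3/C4 m7 untreated
  -> R4 @ bar 1 tick 0 v(0, 3): D3/C4 m7 untreated
  -> R7 @ bar 1 tick 0 v(2,): B4->C4 leap 11st
  -> R3 @ bar 1 tick 1 v(1, 2): D4 above C4
  -> R3 @ bar 1 tick 2 v(1, 2): D4 above C4
  -> R3 @ bar 1 tick 3 v(1, 2): D4 above C4
  -> R3 @ bar 2 tick 0 v(2, 3): G4 above B3
  -> R3 @ bar 2 tick 1 v(2, 3): G4 above B3
  -> R3 @ bar 2 tick 2 v(2, 3): G4 above B3
  -> R3 @ bar 2 tick 3 v(2, 3): G4 above B3
  -> R2 @ bar 3 tick 0 v(1, 2): G3/G4 P8 -> D4/A4 P5 similar
  -> R2 @ bar 3 tick 0 v(1, 3): G3/B3 M3 -> D4/A4 P5 similar
  -> R2 @ bar 3 tick 0 v(2, 3): G4/B3 m6 -> A4/A4 P1 similar
  -> R7 @ bar 3 tick 0 v(3,): B3->A4 leap 10st
  -> R2 @ bar 4 tick 0 v(0, 3): F3/A4 M3 -> D3/D4 P8 similar
  -> R3 @ bar 4 tick 0 v(2, 3): F4 above D4
  -> R8 @ bar 4 tick 0 v(0, 3): penult P8 not 3rd/6th
  -> R3 @ bar 4 tick 1 v(2, 3): F4 above D4
  -> R3 @ bar 4 tick 2 v(2, 3): F4 above D4
  -> R3 @ bar 4 tick 3 v(2, 3): F4 above D4
  -> R2 @ bar 5 tick 0 v(0, 1): D3/B3 M6 -> E3/E4 P8 similar
  -> R2 @ bar 5 tick 0 v(0, 2): D3/F4 m3 -> E3/B4 P5 similar
  -> R2 @ bar 5 tick 0 v(1, 2): B3/F4 TT -> E4/B4 P5 similar
  -> R3 @ bar 5 tick 0 v(2, 3): B4 above G4
  -> R7 @ bar 5 tick 0 v(2,): F4->B4 leap 6st
  -> R3 @ bar 5 tick 1 v(2, 3): B4 above G4
  -> R3 @ bar 5 tick 2 v(2, 3): B4 above G4
  -> R3 @ bar 5 tick 3 v(2, 3): B4 above G4
  -> R6 @ bar 5 tick 3 v(0, 3): closes on m3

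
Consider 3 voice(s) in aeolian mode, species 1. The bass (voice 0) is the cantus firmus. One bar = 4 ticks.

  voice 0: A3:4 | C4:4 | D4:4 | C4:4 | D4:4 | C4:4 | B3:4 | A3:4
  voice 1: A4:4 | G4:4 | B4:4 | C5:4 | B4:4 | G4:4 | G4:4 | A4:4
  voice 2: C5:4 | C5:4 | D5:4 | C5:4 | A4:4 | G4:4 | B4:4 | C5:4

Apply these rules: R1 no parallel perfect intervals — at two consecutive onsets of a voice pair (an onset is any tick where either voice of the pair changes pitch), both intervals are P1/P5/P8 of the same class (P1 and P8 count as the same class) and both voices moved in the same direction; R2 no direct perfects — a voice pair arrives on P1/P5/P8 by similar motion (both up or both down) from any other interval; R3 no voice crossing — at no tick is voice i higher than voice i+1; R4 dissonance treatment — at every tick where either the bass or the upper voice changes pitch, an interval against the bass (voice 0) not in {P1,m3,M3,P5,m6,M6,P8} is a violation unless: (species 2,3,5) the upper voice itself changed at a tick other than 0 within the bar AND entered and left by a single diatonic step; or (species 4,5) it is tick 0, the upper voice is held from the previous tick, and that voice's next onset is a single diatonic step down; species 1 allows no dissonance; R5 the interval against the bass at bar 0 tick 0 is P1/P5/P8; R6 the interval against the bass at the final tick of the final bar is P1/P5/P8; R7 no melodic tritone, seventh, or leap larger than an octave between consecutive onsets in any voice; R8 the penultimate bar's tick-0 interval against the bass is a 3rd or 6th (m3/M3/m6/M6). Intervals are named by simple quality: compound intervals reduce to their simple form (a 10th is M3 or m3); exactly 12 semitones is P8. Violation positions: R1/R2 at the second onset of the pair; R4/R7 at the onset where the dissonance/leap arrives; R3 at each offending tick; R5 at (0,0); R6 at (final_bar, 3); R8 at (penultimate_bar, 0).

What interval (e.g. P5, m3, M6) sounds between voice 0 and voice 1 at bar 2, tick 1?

voice 0=D4 voice 1=B4 -> M6

M6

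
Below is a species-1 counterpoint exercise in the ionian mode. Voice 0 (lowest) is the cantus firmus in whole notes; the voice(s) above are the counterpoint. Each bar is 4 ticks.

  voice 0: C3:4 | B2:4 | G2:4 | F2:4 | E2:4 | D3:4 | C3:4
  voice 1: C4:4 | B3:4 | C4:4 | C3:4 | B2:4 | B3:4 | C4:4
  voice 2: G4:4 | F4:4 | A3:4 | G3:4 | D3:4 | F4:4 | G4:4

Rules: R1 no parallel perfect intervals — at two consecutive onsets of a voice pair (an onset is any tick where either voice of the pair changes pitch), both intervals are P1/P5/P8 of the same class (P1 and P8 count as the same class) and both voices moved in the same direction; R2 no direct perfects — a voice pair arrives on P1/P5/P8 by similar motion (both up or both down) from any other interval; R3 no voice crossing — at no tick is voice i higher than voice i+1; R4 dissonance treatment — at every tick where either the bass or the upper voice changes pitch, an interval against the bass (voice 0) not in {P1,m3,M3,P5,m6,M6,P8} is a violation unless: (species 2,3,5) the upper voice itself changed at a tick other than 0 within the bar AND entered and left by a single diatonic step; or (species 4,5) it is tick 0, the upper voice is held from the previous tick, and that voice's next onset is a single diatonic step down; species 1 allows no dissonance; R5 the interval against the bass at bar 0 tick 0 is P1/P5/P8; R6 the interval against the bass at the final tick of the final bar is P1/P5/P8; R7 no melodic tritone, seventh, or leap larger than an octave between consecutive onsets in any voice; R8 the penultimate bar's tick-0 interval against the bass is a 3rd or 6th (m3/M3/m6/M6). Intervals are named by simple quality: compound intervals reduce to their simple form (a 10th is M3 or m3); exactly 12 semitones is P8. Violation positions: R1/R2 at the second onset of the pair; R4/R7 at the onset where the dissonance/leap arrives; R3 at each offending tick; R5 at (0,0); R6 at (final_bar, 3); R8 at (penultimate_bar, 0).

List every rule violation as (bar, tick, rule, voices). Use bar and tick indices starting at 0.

bar 0: v0=C3 v1=C4 v2=G4 downbeat P5
bar 1: v0=B2 v1=B3 v2=F4 downbeat TT
bar 2: v0=G2 v1=C4 v2=A3 downbeat M2
bar 3: v0=F2 v1=C3 v2=G3 downbeat M2
bar 4: v0=E2 v1=B2 v2=D3 downbeat m7
bar 5: v0=D3 v1=B3 v2=F4 downbeat m3
bar 6: v0=C3 v1=C4 v2=G4 downbeat P5
  -> R1 @ bar 1 tick 0 v(0, 1): C3/C4 P8 -> B2/B3 P8 similar
  -> R4 @ bar 1 tick 0 v(0, 2): B2/F4 TT untreated
  -> R3 @ bar 2 tick 0 v(1, 2): C4 above A3
  -> R4 @ bar 2 tick 0 v(0, 1): G2/C4 P4 untreated
  -> R4 @ bar 2 tick 0 v(0, 2): G2/A3 M2 untreated
  -> R3 @ bar 2 tick 1 v(1, 2): C4 above A3
  -> R3 @ bar 2 tick 2 v(1, 2): C4 above A3
  -> R3 @ bar 2 tick 3 v(1, 2): C4 above A3
  -> R2 @ bar 3 tick 0 v(0, 1): G2/C4 P4 -> F2/C3 P5 similar
  -> R2 @ bar 3 tick 0 v(1, 2): C4/A3 m3 -> C3/G3 P5 similar
  -> R4 @ bar 3 tick 0 v(0, 2): F2/G3 M2 untreated
  -> R1 @ bar 4 tick 0 v(0, 1): F2/C3 P5 -> E2/B2 P5 similar
  -> R4 @ bar 4 tick 0 v(0, 2): E2/D3 m7 untreated
  -> R7 @ bar 5 tick 0 v(0,): E2->D3 leap 10st
  -> R7 @ bar 5 tick 0 v(2,): D3->F4 leap 15st
  -> R2 @ bar 6 tick 0 v(1, 2): B3/F4 TT -> C4/G4 P5 similar

(1, 0, R1, (0, 1))
(1, 0, R4, (0, 2))
(2, 0, R3, (1, 2))
(2, 0, R4, (0, 1))
(2, 0, R4, (0, 2))
(2, 1, R3, (1, 2))
(2, 2, R3, (1, 2))
(2, 3, R3, (1, 2))
(3, 0, R2, (0, 1))
(3, 0, R2, (1, 2))
(3, 0, R4, (0, 2))
(4, 0, R1, (0, 1))
(4, 0, R4, (0, 2))
(5, 0, R7, (0,))
(5, 0, R7, (2,))
(6, 0, R2, (1, 2))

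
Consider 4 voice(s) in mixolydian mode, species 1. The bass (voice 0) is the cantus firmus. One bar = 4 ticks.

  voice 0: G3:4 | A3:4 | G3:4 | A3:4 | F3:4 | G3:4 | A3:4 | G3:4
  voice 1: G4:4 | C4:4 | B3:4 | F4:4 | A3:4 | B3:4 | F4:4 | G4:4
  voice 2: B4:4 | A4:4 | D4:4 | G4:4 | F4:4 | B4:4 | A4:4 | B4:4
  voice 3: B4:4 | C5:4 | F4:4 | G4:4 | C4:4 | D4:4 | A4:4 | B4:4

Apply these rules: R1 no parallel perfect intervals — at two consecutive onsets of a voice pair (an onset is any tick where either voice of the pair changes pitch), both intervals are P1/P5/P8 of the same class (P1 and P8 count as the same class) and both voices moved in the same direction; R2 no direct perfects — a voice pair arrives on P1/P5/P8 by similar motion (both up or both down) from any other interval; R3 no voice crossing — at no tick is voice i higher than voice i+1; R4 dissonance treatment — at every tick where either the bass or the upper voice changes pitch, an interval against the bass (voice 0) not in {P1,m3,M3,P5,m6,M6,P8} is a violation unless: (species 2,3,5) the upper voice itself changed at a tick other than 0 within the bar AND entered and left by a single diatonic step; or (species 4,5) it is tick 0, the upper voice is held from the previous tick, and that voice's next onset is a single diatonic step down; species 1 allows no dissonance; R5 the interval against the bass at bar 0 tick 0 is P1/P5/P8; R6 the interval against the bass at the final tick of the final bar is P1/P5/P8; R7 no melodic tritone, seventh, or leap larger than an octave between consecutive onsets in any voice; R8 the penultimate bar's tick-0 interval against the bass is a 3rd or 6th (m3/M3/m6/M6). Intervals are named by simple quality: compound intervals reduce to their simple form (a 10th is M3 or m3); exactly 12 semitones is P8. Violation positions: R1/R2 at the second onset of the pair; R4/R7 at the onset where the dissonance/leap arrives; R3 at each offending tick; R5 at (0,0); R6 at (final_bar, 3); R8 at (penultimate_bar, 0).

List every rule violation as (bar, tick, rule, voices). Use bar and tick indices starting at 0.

(0, 0, R5, (0, 2))
(0, 0, R5, (0, 3))
(2, 0, R2, (0, 2))
(2, 0, R4, (0, 3))
(3, 0, R2, (2, 3))
(3, 0, R4, (0, 2))
(3, 0, R4, (0, 3))
(3, 0, R7, (1,))
(4, 0, R2, (0, 2))
(4, 0, R2, (0, 3))
(4, 0, R3, (2, 3))
(4, 1, R3, (2, 3))
(4, 2, R3, (2, 3))
(4, 3, R3, (2, 3))
(5, 0, R1, (0, 3))
(5, 0, R2, (1, 2))
(5, 0, R3, (2, 3))
(5, 0, R7, (2,))
(5, 1, R3, (2, 3))
(5, 2, R3, (2, 3))
(5, 3, R3, (2, 3))
(6, 0, R2, (0, 3))
(6, 0, R7, (1,))
(6, 0, R8, (0, 2))
(6, 0, R8, (0, 3))
(7, 0, R1, (2, 3))
(7, 3, R6, (0, 2))
(7, 3, R6, (0, 3))

bar 0: v0=G3 v1=G4 v2=B4 v3=B4 downbeat M3
bar 1: v0=A3 v1=C4 v2=A4 v3=C5 downbeat m3
bar 2: v0=G3 v1=B3 v2=D4 v3=F4 downbeat m7
bar 3: v0=A3 v1=F4 v2=G4 v3=G4 downbeat m7
bar 4: v0=F3 v1=A3 v2=F4 v3=C4 downbeat P5
bar 5: v0=G3 v1=B3 v2=B4 v3=D4 downbeat P5
bar 6: v0=A3 v1=F4 v2=A4 v3=A4 downbeat P8
bar 7: v0=G3 v1=G4 v2=B4 v3=B4 downbeat M3
  -> R5 @ bar 0 tick 0 v(0, 2): opens on M3
  -> R5 @ bar 0 tick 0 v(0, 3): opens on M3
  -> R2 @ bar 2 tick 0 v(0, 2): A3/A4 P8 -> G3/D4 P5 similar
  -> R4 @ bar 2 tick 0 v(0, 3): G3/F4 m7 untreated
  -> R2 @ bar 3 tick 0 v(2, 3): D4/F4 m3 -> G4/G4 P1 similar
  -> R4 @ bar 3 tick 0 v(0, 2): A3/G4 m7 untreated
  -> R4 @ bar 3 tick 0 v(0, 3): A3/G4 m7 untreated
  -> R7 @ bar 3 tick 0 v(1,): B3->F4 leap 6st
  -> R2 @ bar 4 tick 0 v(0, 2): A3/G4 m7 -> F3/F4 P8 similar
  -> R2 @ bar 4 tick 0 v(0, 3): A3/G4 m7 -> F3/C4 P5 similar
  -> R3 @ bar 4 tick 0 v(2, 3): F4 above C4
  -> R3 @ bar 4 tick 1 v(2, 3): F4 above C4
  -> R3 @ bar 4 tick 2 v(2, 3): F4 above C4
  -> R3 @ bar 4 tick 3 v(2, 3): F4 above C4
  -> R1 @ bar 5 tick 0 v(0, 3): F3/C4 P5 -> G3/D4 P5 similar
  -> R2 @ bar 5 tick 0 v(1, 2): A3/F4 m6 -> B3/B4 P8 similar
  -> R3 @ bar 5 tick 0 v(2, 3): B4 above D4
  -> R7 @ bar 5 tick 0 v(2,): F4->B4 leap 6st
  -> R3 @ bar 5 tick 1 v(2, 3): B4 above D4
  -> R3 @ bar 5 tick 2 v(2, 3): B4 above D4
  -> R3 @ bar 5 tick 3 v(2, 3): B4 above D4
  -> R2 @ bar 6 tick 0 v(0, 3): G3/D4 P5 -> A3/A4 P8 similar
  -> R7 @ bar 6 tick 0 v(1,): B3->F4 leap 6st
  -> R8 @ bar 6 tick 0 v(0, 2): penult P8 not 3rd/6th
  -> R8 @ bar 6 tick 0 v(0, 3): penult P8 not 3rd/6th
  -> R1 @ bar 7 tick 0 v(2, 3): A4/A4 P1 -> B4/B4 P1 similar
  -> R6 @ bar 7 tick 3 v(0, 2): closes on M3
  -> R6 @ bar 7 tick 3 v(0, 3): closes on M3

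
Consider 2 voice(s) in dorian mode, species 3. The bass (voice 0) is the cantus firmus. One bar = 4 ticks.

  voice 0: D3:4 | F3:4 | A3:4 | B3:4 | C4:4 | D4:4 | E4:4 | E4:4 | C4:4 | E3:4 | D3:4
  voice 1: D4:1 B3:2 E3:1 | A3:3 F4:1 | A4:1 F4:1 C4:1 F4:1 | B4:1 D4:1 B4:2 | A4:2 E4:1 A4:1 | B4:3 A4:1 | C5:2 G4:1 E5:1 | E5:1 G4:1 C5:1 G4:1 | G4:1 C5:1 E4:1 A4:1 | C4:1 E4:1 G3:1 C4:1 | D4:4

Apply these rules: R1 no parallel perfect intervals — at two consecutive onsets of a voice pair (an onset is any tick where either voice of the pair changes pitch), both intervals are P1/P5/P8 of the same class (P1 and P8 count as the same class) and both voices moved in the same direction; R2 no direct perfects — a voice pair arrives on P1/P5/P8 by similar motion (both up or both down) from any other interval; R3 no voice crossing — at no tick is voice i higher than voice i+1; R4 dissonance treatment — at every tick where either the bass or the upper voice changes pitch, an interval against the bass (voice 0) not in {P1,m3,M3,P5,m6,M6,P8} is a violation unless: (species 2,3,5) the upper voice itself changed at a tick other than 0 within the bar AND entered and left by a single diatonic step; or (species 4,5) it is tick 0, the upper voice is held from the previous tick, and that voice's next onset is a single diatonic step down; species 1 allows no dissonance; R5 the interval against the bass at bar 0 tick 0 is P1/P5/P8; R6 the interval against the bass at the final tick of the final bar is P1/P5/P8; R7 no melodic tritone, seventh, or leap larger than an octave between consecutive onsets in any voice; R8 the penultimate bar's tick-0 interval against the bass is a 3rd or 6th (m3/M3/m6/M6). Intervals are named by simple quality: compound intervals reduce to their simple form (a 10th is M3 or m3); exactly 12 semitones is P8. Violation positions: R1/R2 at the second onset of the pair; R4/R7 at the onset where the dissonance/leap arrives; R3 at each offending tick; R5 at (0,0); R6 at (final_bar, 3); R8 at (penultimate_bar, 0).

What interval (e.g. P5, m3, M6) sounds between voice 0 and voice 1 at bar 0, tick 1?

voice 0=D3 voice 1=B3 -> M6

M6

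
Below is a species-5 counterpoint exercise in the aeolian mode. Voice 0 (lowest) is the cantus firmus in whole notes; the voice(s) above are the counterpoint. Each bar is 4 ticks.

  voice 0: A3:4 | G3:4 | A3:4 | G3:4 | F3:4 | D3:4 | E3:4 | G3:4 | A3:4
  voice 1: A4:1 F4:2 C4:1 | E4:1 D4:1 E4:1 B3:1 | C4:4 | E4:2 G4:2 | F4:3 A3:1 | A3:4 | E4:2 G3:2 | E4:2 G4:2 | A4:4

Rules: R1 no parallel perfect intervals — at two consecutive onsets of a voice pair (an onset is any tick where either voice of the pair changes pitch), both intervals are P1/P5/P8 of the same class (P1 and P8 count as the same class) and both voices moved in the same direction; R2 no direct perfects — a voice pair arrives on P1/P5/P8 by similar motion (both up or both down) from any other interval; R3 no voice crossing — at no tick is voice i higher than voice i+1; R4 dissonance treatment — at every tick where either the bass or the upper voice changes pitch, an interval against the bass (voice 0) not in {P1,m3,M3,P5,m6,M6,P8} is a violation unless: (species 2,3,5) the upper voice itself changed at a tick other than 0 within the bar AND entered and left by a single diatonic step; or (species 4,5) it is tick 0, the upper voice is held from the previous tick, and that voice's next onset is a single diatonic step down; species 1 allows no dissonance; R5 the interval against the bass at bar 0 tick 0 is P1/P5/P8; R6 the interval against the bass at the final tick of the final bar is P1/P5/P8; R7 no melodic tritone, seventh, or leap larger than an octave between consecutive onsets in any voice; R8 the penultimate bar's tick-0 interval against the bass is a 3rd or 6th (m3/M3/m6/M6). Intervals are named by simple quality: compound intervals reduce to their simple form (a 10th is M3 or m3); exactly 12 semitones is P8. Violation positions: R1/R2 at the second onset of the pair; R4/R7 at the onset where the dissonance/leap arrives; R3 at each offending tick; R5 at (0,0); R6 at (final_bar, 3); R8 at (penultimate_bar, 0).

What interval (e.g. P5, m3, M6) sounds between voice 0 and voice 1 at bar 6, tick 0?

P8

voice 0=E3 voice 1=E4 -> P8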